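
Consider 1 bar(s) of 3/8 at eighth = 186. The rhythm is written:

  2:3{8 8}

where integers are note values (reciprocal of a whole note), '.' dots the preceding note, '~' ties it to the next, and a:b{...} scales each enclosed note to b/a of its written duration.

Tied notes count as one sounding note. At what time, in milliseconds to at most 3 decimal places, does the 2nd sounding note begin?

1. 0.0ms @ 0 + 483.871ms (3/2)
2. 483.871ms @ 3/2 + 483.871ms (3/2)

note 2 onset = 3/2b = 483.871ms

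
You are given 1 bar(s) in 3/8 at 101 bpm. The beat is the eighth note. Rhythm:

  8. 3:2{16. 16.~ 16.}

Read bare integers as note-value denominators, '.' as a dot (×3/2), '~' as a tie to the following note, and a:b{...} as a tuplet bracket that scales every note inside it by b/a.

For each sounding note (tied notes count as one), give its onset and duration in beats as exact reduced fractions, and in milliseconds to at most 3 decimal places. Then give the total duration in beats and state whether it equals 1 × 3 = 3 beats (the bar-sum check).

1) 0.0ms=0b +891.089ms=3/2b
2) 891.089ms=3/2b +297.03ms=1/2b
3) 1188.119ms=2b +594.059ms=1b
Σ=3b of 3 (101bpm 3/8) — PASS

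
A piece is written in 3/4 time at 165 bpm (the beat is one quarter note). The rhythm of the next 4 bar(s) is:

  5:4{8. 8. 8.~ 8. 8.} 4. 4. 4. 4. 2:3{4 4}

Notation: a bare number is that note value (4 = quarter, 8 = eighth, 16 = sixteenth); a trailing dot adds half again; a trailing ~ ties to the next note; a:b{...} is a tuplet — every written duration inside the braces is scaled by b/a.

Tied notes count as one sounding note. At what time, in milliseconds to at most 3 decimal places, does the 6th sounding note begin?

note 6 onset = 9/2b = 1636.364ms

1. 0.0ms @ 0 + 218.182ms (3/5)
2. 218.182ms @ 3/5 + 218.182ms (3/5)
3. 436.364ms @ 6/5 + 436.364ms (6/5)
4. 872.727ms @ 12/5 + 218.182ms (3/5)
5. 1090.909ms @ 3 + 545.455ms (3/2)
6. 1636.364ms @ 9/2 + 545.455ms (3/2)
7. 2181.818ms @ 6 + 545.455ms (3/2)
8. 2727.273ms @ 15/2 + 545.455ms (3/2)
9. 3272.727ms @ 9 + 545.455ms (3/2)
10. 3818.182ms @ 21/2 + 545.455ms (3/2)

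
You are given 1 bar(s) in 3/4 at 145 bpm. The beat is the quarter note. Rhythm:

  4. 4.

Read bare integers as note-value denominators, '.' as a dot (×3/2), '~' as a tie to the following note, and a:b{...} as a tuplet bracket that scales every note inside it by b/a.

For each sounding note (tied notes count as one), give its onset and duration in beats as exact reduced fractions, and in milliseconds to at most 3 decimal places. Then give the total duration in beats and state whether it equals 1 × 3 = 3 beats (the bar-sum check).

1) 0.0ms=0b +620.69ms=3/2b
2) 620.69ms=3/2b +620.69ms=3/2b
Σ=3b of 3 (145bpm 3/4) — PASS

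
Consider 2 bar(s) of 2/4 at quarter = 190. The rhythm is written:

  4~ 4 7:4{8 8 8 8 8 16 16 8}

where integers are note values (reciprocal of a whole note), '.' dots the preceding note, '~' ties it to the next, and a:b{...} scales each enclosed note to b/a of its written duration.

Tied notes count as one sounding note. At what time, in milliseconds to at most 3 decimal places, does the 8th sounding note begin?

1. 0.0ms @ 0 + 631.579ms (2)
2. 631.579ms @ 2 + 90.226ms (2/7)
3. 721.805ms @ 16/7 + 90.226ms (2/7)
4. 812.03ms @ 18/7 + 90.226ms (2/7)
5. 902.256ms @ 20/7 + 90.226ms (2/7)
6. 992.481ms @ 22/7 + 90.226ms (2/7)
7. 1082.707ms @ 24/7 + 45.113ms (1/7)
8. 1127.82ms @ 25/7 + 45.113ms (1/7)
9. 1172.932ms @ 26/7 + 90.226ms (2/7)

note 8 onset = 25/7b = 1127.82ms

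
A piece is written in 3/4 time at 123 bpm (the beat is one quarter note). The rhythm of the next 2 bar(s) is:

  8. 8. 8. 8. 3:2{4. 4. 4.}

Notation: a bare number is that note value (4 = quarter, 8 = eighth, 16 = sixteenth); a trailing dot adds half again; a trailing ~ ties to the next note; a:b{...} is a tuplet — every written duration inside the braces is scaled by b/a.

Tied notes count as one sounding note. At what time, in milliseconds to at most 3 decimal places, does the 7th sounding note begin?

note 7 onset = 5b = 2439.024ms

1. 0.0ms @ 0 + 365.854ms (3/4)
2. 365.854ms @ 3/4 + 365.854ms (3/4)
3. 731.707ms @ 3/2 + 365.854ms (3/4)
4. 1097.561ms @ 9/4 + 365.854ms (3/4)
5. 1463.415ms @ 3 + 487.805ms (1)
6. 1951.22ms @ 4 + 487.805ms (1)
7. 2439.024ms @ 5 + 487.805ms (1)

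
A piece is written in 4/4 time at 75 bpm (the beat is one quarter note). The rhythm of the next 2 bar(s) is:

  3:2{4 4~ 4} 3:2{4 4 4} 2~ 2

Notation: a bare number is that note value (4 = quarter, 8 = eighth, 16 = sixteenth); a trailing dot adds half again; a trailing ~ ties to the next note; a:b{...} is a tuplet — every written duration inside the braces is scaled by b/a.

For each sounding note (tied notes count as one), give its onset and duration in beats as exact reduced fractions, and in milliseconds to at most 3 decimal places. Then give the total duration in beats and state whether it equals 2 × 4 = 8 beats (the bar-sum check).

1) 0.0ms=0b +533.333ms=2/3b
2) 533.333ms=2/3b +1066.667ms=4/3b
3) 1600.0ms=2b +533.333ms=2/3b
4) 2133.333ms=8/3b +533.333ms=2/3b
5) 2666.667ms=10/3b +533.333ms=2/3b
6) 3200.0ms=4b +3200.0ms=4b
Σ=8b of 8 (75bpm 4/4) — PASS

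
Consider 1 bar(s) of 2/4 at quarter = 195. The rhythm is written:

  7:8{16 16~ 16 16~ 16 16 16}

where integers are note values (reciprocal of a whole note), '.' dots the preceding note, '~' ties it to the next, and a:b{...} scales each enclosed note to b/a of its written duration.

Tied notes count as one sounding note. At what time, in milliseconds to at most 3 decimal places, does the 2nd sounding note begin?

note 2 onset = 2/7b = 87.912ms

1. 0.0ms @ 0 + 87.912ms (2/7)
2. 87.912ms @ 2/7 + 175.824ms (4/7)
3. 263.736ms @ 6/7 + 175.824ms (4/7)
4. 439.56ms @ 10/7 + 87.912ms (2/7)
5. 527.473ms @ 12/7 + 87.912ms (2/7)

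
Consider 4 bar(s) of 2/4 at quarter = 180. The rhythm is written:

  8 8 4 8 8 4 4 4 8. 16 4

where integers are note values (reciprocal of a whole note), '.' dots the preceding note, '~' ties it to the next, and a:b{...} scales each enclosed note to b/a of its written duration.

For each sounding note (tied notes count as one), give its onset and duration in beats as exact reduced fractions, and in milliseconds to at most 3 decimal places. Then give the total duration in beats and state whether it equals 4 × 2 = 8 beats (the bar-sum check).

1) 0.0ms=0b +166.667ms=1/2b
2) 166.667ms=1/2b +166.667ms=1/2b
3) 333.333ms=1b +333.333ms=1b
4) 666.667ms=2b +166.667ms=1/2b
5) 833.333ms=5/2b +166.667ms=1/2b
6) 1000.0ms=3b +333.333ms=1b
7) 1333.333ms=4b +333.333ms=1b
8) 1666.667ms=5b +333.333ms=1b
9) 2000.0ms=6b +250.0ms=3/4b
10) 2250.0ms=27/4b +83.333ms=1/4b
11) 2333.333ms=7b +333.333ms=1b
Σ=8b of 8 (180bpm 2/4) — PASS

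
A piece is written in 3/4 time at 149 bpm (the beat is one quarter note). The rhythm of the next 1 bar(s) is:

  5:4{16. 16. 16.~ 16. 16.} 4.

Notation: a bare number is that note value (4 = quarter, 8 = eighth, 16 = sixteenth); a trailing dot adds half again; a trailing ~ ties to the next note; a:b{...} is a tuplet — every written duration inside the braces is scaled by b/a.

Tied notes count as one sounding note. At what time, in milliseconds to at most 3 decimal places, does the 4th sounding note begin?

note 4 onset = 6/5b = 483.221ms

1. 0.0ms @ 0 + 120.805ms (3/10)
2. 120.805ms @ 3/10 + 120.805ms (3/10)
3. 241.611ms @ 3/5 + 241.611ms (3/5)
4. 483.221ms @ 6/5 + 120.805ms (3/10)
5. 604.027ms @ 3/2 + 604.027ms (3/2)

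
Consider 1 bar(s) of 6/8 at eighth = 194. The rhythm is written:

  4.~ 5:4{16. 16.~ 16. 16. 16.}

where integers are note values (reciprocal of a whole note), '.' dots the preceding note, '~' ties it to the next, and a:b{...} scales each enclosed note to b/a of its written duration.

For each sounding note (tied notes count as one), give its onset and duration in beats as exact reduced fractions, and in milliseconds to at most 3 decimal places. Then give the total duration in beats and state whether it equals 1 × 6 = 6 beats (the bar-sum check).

1) 0.0ms=0b +1113.402ms=18/5b
2) 1113.402ms=18/5b +371.134ms=6/5b
3) 1484.536ms=24/5b +185.567ms=3/5b
4) 1670.103ms=27/5b +185.567ms=3/5b
Σ=6b of 6 (194bpm 6/8) — PASS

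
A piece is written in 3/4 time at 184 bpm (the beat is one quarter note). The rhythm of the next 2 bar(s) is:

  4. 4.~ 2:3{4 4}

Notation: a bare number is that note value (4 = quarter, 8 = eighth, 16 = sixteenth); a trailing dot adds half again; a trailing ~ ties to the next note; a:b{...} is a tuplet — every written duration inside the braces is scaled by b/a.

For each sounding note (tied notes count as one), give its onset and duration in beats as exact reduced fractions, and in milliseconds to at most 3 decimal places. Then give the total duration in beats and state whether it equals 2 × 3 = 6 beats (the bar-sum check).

1) 0.0ms=0b +489.13ms=3/2b
2) 489.13ms=3/2b +978.261ms=3b
3) 1467.391ms=9/2b +489.13ms=3/2b
Σ=6b of 6 (184bpm 3/4) — PASS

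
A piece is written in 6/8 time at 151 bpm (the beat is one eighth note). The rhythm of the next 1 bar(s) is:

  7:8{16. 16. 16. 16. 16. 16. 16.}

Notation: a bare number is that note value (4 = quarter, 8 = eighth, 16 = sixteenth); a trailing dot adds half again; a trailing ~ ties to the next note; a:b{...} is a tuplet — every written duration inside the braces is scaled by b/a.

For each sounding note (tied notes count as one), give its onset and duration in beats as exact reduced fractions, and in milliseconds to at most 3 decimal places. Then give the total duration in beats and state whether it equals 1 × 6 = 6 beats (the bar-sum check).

1) 0.0ms=0b +340.587ms=6/7b
2) 340.587ms=6/7b +340.587ms=6/7b
3) 681.173ms=12/7b +340.587ms=6/7b
4) 1021.76ms=18/7b +340.587ms=6/7b
5) 1362.346ms=24/7b +340.587ms=6/7b
6) 1702.933ms=30/7b +340.587ms=6/7b
7) 2043.519ms=36/7b +340.587ms=6/7b
Σ=6b of 6 (151bpm 6/8) — PASS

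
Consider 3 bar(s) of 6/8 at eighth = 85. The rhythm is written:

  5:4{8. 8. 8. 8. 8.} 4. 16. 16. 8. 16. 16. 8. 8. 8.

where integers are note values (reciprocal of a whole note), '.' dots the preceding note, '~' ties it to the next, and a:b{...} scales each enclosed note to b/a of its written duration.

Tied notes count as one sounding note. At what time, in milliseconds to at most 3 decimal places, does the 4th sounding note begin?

1. 0.0ms @ 0 + 847.059ms (6/5)
2. 847.059ms @ 6/5 + 847.059ms (6/5)
3. 1694.118ms @ 12/5 + 847.059ms (6/5)
4. 2541.176ms @ 18/5 + 847.059ms (6/5)
5. 3388.235ms @ 24/5 + 847.059ms (6/5)
6. 4235.294ms @ 6 + 2117.647ms (3)
7. 6352.941ms @ 9 + 529.412ms (3/4)
8. 6882.353ms @ 39/4 + 529.412ms (3/4)
9. 7411.765ms @ 21/2 + 1058.824ms (3/2)
10. 8470.588ms @ 12 + 529.412ms (3/4)
11. 9000.0ms @ 51/4 + 529.412ms (3/4)
12. 9529.412ms @ 27/2 + 1058.824ms (3/2)
13. 10588.235ms @ 15 + 1058.824ms (3/2)
14. 11647.059ms @ 33/2 + 1058.824ms (3/2)

note 4 onset = 18/5b = 2541.176ms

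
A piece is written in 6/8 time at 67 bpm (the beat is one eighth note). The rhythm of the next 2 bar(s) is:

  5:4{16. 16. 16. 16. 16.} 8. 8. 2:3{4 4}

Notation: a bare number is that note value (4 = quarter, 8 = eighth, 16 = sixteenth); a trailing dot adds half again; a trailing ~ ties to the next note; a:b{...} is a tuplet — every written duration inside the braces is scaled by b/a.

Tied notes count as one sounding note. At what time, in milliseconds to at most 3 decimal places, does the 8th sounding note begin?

1. 0.0ms @ 0 + 537.313ms (3/5)
2. 537.313ms @ 3/5 + 537.313ms (3/5)
3. 1074.627ms @ 6/5 + 537.313ms (3/5)
4. 1611.94ms @ 9/5 + 537.313ms (3/5)
5. 2149.254ms @ 12/5 + 537.313ms (3/5)
6. 2686.567ms @ 3 + 1343.284ms (3/2)
7. 4029.851ms @ 9/2 + 1343.284ms (3/2)
8. 5373.134ms @ 6 + 2686.567ms (3)
9. 8059.701ms @ 9 + 2686.567ms (3)

note 8 onset = 6b = 5373.134ms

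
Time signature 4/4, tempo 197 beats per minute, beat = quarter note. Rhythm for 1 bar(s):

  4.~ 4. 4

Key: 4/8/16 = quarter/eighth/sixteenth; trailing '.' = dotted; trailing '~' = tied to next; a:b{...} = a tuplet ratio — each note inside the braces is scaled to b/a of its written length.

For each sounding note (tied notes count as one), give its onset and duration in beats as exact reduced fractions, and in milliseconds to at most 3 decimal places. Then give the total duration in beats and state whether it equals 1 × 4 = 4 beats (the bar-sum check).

1) 0.0ms=0b +913.706ms=3b
2) 913.706ms=3b +304.569ms=1b
Σ=4b of 4 (197bpm 4/4) — PASS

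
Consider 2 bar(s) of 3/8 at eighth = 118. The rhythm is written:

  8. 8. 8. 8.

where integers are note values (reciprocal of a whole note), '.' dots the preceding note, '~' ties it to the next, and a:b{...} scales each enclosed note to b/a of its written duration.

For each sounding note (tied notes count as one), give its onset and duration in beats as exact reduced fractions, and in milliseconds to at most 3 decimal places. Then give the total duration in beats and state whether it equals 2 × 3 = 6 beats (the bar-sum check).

1) 0.0ms=0b +762.712ms=3/2b
2) 762.712ms=3/2b +762.712ms=3/2b
3) 1525.424ms=3b +762.712ms=3/2b
4) 2288.136ms=9/2b +762.712ms=3/2b
Σ=6b of 6 (118bpm 3/8) — PASS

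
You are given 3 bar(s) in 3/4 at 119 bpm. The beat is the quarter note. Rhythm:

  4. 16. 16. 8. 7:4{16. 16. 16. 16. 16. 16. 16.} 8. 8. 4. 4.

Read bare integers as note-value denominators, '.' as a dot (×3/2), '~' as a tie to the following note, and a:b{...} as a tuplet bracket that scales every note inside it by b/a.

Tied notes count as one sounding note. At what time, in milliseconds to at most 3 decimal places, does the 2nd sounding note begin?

note 2 onset = 3/2b = 756.303ms

1. 0.0ms @ 0 + 756.303ms (3/2)
2. 756.303ms @ 3/2 + 189.076ms (3/8)
3. 945.378ms @ 15/8 + 189.076ms (3/8)
4. 1134.454ms @ 9/4 + 378.151ms (3/4)
5. 1512.605ms @ 3 + 108.043ms (3/14)
6. 1620.648ms @ 45/14 + 108.043ms (3/14)
7. 1728.691ms @ 24/7 + 108.043ms (3/14)
8. 1836.735ms @ 51/14 + 108.043ms (3/14)
9. 1944.778ms @ 27/7 + 108.043ms (3/14)
10. 2052.821ms @ 57/14 + 108.043ms (3/14)
11. 2160.864ms @ 30/7 + 108.043ms (3/14)
12. 2268.908ms @ 9/2 + 378.151ms (3/4)
13. 2647.059ms @ 21/4 + 378.151ms (3/4)
14. 3025.21ms @ 6 + 756.303ms (3/2)
15. 3781.513ms @ 15/2 + 756.303ms (3/2)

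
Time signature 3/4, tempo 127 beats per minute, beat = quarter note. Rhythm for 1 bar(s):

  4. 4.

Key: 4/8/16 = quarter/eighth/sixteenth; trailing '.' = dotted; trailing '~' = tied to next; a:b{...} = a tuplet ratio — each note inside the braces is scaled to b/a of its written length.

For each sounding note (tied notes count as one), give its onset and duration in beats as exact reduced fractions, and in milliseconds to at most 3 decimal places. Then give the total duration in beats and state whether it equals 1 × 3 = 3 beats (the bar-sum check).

1) 0.0ms=0b +708.661ms=3/2b
2) 708.661ms=3/2b +708.661ms=3/2b
Σ=3b of 3 (127bpm 3/4) — PASS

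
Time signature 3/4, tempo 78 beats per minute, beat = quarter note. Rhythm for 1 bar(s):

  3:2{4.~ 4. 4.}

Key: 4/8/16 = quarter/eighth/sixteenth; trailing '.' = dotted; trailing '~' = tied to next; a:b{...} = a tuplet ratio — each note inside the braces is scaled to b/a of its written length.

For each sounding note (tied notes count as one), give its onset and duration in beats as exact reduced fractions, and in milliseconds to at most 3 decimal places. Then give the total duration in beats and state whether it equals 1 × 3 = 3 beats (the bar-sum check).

1) 0.0ms=0b +1538.462ms=2b
2) 1538.462ms=2b +769.231ms=1b
Σ=3b of 3 (78bpm 3/4) — PASS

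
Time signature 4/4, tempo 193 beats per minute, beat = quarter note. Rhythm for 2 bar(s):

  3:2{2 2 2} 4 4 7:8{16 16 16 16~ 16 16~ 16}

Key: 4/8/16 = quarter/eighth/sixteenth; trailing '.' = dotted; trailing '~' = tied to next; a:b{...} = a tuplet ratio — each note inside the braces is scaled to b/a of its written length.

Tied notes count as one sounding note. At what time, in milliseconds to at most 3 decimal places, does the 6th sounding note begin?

1. 0.0ms @ 0 + 414.508ms (4/3)
2. 414.508ms @ 4/3 + 414.508ms (4/3)
3. 829.016ms @ 8/3 + 414.508ms (4/3)
4. 1243.523ms @ 4 + 310.881ms (1)
5. 1554.404ms @ 5 + 310.881ms (1)
6. 1865.285ms @ 6 + 88.823ms (2/7)
7. 1954.108ms @ 44/7 + 88.823ms (2/7)
8. 2042.931ms @ 46/7 + 88.823ms (2/7)
9. 2131.754ms @ 48/7 + 177.646ms (4/7)
10. 2309.4ms @ 52/7 + 177.646ms (4/7)

note 6 onset = 6b = 1865.285ms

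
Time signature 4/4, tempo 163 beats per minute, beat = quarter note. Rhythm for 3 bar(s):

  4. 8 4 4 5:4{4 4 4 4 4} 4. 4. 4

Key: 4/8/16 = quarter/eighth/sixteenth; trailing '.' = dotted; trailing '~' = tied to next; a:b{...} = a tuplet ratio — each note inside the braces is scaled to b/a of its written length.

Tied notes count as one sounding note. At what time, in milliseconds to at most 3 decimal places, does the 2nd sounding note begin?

1. 0.0ms @ 0 + 552.147ms (3/2)
2. 552.147ms @ 3/2 + 184.049ms (1/2)
3. 736.196ms @ 2 + 368.098ms (1)
4. 1104.294ms @ 3 + 368.098ms (1)
5. 1472.393ms @ 4 + 294.479ms (4/5)
6. 1766.871ms @ 24/5 + 294.479ms (4/5)
7. 2061.35ms @ 28/5 + 294.479ms (4/5)
8. 2355.828ms @ 32/5 + 294.479ms (4/5)
9. 2650.307ms @ 36/5 + 294.479ms (4/5)
10. 2944.785ms @ 8 + 552.147ms (3/2)
11. 3496.933ms @ 19/2 + 552.147ms (3/2)
12. 4049.08ms @ 11 + 368.098ms (1)

note 2 onset = 3/2b = 552.147ms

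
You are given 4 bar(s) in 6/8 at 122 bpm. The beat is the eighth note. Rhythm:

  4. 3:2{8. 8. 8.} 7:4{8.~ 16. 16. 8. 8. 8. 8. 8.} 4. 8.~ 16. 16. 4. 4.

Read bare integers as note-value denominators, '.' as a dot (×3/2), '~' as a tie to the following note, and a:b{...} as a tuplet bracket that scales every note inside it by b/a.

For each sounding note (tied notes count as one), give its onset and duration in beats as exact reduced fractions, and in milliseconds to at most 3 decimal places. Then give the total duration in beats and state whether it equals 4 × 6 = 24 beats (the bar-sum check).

1) 0.0ms=0b +1475.41ms=3b
2) 1475.41ms=3b +491.803ms=1b
3) 1967.213ms=4b +491.803ms=1b
4) 2459.016ms=5b +491.803ms=1b
5) 2950.82ms=6b +632.319ms=9/7b
6) 3583.138ms=51/7b +210.773ms=3/7b
7) 3793.911ms=54/7b +421.546ms=6/7b
8) 4215.457ms=60/7b +421.546ms=6/7b
9) 4637.002ms=66/7b +421.546ms=6/7b
10) 5058.548ms=72/7b +421.546ms=6/7b
11) 5480.094ms=78/7b +421.546ms=6/7b
12) 5901.639ms=12b +1475.41ms=3b
13) 7377.049ms=15b +1106.557ms=9/4b
14) 8483.607ms=69/4b +368.852ms=3/4b
15) 8852.459ms=18b +1475.41ms=3b
16) 10327.869ms=21b +1475.41ms=3b
Σ=24b of 24 (122bpm 6/8) — PASS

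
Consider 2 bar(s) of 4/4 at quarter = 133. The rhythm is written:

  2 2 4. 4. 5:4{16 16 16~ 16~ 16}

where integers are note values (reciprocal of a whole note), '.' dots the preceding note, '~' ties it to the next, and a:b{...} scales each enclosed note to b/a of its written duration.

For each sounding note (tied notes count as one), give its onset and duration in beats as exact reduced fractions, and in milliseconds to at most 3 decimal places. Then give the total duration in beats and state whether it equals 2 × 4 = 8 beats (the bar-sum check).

1) 0.0ms=0b +902.256ms=2b
2) 902.256ms=2b +902.256ms=2b
3) 1804.511ms=4b +676.692ms=3/2b
4) 2481.203ms=11/2b +676.692ms=3/2b
5) 3157.895ms=7b +90.226ms=1/5b
6) 3248.12ms=36/5b +90.226ms=1/5b
7) 3338.346ms=37/5b +270.677ms=3/5b
Σ=8b of 8 (133bpm 4/4) — PASS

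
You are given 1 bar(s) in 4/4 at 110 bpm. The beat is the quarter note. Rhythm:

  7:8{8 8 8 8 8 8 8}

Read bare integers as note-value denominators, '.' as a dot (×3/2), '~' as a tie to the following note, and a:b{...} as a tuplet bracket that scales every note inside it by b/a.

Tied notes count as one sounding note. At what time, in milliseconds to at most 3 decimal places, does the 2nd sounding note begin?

note 2 onset = 4/7b = 311.688ms

1. 0.0ms @ 0 + 311.688ms (4/7)
2. 311.688ms @ 4/7 + 311.688ms (4/7)
3. 623.377ms @ 8/7 + 311.688ms (4/7)
4. 935.065ms @ 12/7 + 311.688ms (4/7)
5. 1246.753ms @ 16/7 + 311.688ms (4/7)
6. 1558.442ms @ 20/7 + 311.688ms (4/7)
7. 1870.13ms @ 24/7 + 311.688ms (4/7)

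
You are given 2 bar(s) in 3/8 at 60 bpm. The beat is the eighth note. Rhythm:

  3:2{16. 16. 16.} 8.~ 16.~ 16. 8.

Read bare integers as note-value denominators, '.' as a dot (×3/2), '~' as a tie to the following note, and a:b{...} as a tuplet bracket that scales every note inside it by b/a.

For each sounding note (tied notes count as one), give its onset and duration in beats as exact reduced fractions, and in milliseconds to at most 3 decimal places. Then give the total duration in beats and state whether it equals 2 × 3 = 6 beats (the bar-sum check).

1) 0.0ms=0b +500.0ms=1/2b
2) 500.0ms=1/2b +500.0ms=1/2b
3) 1000.0ms=1b +500.0ms=1/2b
4) 1500.0ms=3/2b +3000.0ms=3b
5) 4500.0ms=9/2b +1500.0ms=3/2b
Σ=6b of 6 (60bpm 3/8) — PASS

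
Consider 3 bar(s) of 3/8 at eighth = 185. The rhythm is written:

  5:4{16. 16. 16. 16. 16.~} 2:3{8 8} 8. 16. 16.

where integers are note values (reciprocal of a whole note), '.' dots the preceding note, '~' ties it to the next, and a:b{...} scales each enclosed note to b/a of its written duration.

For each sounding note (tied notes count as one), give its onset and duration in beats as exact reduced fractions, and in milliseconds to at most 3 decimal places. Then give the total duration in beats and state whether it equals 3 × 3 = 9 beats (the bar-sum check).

1) 0.0ms=0b +194.595ms=3/5b
2) 194.595ms=3/5b +194.595ms=3/5b
3) 389.189ms=6/5b +194.595ms=3/5b
4) 583.784ms=9/5b +194.595ms=3/5b
5) 778.378ms=12/5b +681.081ms=21/10b
6) 1459.459ms=9/2b +486.486ms=3/2b
7) 1945.946ms=6b +486.486ms=3/2b
8) 2432.432ms=15/2b +243.243ms=3/4b
9) 2675.676ms=33/4b +243.243ms=3/4b
Σ=9b of 9 (185bpm 3/8) — PASS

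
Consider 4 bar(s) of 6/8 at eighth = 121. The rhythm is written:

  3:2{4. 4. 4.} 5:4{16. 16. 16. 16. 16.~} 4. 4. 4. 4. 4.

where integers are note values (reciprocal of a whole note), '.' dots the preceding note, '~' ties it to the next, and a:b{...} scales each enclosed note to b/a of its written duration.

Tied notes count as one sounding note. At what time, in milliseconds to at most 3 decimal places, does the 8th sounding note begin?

1. 0.0ms @ 0 + 991.736ms (2)
2. 991.736ms @ 2 + 991.736ms (2)
3. 1983.471ms @ 4 + 991.736ms (2)
4. 2975.207ms @ 6 + 297.521ms (3/5)
5. 3272.727ms @ 33/5 + 297.521ms (3/5)
6. 3570.248ms @ 36/5 + 297.521ms (3/5)
7. 3867.769ms @ 39/5 + 297.521ms (3/5)
8. 4165.289ms @ 42/5 + 1785.124ms (18/5)
9. 5950.413ms @ 12 + 1487.603ms (3)
10. 7438.017ms @ 15 + 1487.603ms (3)
11. 8925.62ms @ 18 + 1487.603ms (3)
12. 10413.223ms @ 21 + 1487.603ms (3)

note 8 onset = 42/5b = 4165.289ms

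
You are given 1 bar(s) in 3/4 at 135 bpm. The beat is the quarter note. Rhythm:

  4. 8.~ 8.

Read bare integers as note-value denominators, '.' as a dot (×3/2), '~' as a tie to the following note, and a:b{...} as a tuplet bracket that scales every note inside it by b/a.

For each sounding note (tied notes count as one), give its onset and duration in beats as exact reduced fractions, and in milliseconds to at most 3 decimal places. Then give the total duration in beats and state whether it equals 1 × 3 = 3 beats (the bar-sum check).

1) 0.0ms=0b +666.667ms=3/2b
2) 666.667ms=3/2b +666.667ms=3/2b
Σ=3b of 3 (135bpm 3/4) — PASS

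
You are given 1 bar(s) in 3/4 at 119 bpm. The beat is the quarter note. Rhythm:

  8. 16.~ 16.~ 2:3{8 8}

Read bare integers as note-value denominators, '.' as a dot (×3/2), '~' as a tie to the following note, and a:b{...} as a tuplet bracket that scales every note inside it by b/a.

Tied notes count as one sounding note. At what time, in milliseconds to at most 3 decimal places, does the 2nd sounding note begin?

note 2 onset = 3/4b = 378.151ms

1. 0.0ms @ 0 + 378.151ms (3/4)
2. 378.151ms @ 3/4 + 756.303ms (3/2)
3. 1134.454ms @ 9/4 + 378.151ms (3/4)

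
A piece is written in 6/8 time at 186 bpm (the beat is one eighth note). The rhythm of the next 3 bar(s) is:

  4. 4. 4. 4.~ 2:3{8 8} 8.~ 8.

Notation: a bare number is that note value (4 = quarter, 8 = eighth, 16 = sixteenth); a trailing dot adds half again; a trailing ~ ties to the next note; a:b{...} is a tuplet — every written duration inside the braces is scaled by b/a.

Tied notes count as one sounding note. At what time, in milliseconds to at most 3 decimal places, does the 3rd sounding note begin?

1. 0.0ms @ 0 + 967.742ms (3)
2. 967.742ms @ 3 + 967.742ms (3)
3. 1935.484ms @ 6 + 967.742ms (3)
4. 2903.226ms @ 9 + 1451.613ms (9/2)
5. 4354.839ms @ 27/2 + 483.871ms (3/2)
6. 4838.71ms @ 15 + 967.742ms (3)

note 3 onset = 6b = 1935.484ms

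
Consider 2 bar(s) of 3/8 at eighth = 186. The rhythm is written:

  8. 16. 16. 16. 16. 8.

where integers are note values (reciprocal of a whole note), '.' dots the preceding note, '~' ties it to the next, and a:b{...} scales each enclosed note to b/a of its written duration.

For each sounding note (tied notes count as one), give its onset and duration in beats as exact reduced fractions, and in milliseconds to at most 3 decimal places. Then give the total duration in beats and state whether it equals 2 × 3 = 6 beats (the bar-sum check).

1) 0.0ms=0b +483.871ms=3/2b
2) 483.871ms=3/2b +241.935ms=3/4b
3) 725.806ms=9/4b +241.935ms=3/4b
4) 967.742ms=3b +241.935ms=3/4b
5) 1209.677ms=15/4b +241.935ms=3/4b
6) 1451.613ms=9/2b +483.871ms=3/2b
Σ=6b of 6 (186bpm 3/8) — PASS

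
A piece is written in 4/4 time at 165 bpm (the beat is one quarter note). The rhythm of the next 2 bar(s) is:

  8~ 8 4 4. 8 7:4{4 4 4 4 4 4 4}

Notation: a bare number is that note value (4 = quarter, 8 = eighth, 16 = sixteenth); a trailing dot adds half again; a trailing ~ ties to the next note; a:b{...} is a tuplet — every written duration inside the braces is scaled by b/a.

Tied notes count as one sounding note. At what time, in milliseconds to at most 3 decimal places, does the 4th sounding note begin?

note 4 onset = 7/2b = 1272.727ms

1. 0.0ms @ 0 + 363.636ms (1)
2. 363.636ms @ 1 + 363.636ms (1)
3. 727.273ms @ 2 + 545.455ms (3/2)
4. 1272.727ms @ 7/2 + 181.818ms (1/2)
5. 1454.545ms @ 4 + 207.792ms (4/7)
6. 1662.338ms @ 32/7 + 207.792ms (4/7)
7. 1870.13ms @ 36/7 + 207.792ms (4/7)
8. 2077.922ms @ 40/7 + 207.792ms (4/7)
9. 2285.714ms @ 44/7 + 207.792ms (4/7)
10. 2493.506ms @ 48/7 + 207.792ms (4/7)
11. 2701.299ms @ 52/7 + 207.792ms (4/7)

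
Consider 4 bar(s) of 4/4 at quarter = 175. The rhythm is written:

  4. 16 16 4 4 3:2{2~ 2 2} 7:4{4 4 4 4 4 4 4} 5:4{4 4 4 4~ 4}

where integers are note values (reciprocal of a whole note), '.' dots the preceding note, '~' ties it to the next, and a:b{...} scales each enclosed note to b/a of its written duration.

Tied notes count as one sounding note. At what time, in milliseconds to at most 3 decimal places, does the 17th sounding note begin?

1. 0.0ms @ 0 + 514.286ms (3/2)
2. 514.286ms @ 3/2 + 85.714ms (1/4)
3. 600.0ms @ 7/4 + 85.714ms (1/4)
4. 685.714ms @ 2 + 342.857ms (1)
5. 1028.571ms @ 3 + 342.857ms (1)
6. 1371.429ms @ 4 + 914.286ms (8/3)
7. 2285.714ms @ 20/3 + 457.143ms (4/3)
8. 2742.857ms @ 8 + 195.918ms (4/7)
9. 2938.776ms @ 60/7 + 195.918ms (4/7)
10. 3134.694ms @ 64/7 + 195.918ms (4/7)
11. 3330.612ms @ 68/7 + 195.918ms (4/7)
12. 3526.531ms @ 72/7 + 195.918ms (4/7)
13. 3722.449ms @ 76/7 + 195.918ms (4/7)
14. 3918.367ms @ 80/7 + 195.918ms (4/7)
15. 4114.286ms @ 12 + 274.286ms (4/5)
16. 4388.571ms @ 64/5 + 274.286ms (4/5)
17. 4662.857ms @ 68/5 + 274.286ms (4/5)
18. 4937.143ms @ 72/5 + 548.571ms (8/5)

note 17 onset = 68/5b = 4662.857ms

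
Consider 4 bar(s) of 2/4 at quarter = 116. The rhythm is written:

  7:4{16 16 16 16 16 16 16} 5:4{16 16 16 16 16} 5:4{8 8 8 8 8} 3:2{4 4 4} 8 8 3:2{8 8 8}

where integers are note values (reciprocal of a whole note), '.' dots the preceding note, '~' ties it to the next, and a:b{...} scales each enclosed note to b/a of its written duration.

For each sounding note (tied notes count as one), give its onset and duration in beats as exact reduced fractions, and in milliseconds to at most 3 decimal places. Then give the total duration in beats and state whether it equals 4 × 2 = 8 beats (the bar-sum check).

1) 0.0ms=0b +73.892ms=1/7b
2) 73.892ms=1/7b +73.892ms=1/7b
3) 147.783ms=2/7b +73.892ms=1/7b
4) 221.675ms=3/7b +73.892ms=1/7b
5) 295.567ms=4/7b +73.892ms=1/7b
6) 369.458ms=5/7b +73.892ms=1/7b
7) 443.35ms=6/7b +73.892ms=1/7b
8) 517.241ms=1b +103.448ms=1/5b
9) 620.69ms=6/5b +103.448ms=1/5b
10) 724.138ms=7/5b +103.448ms=1/5b
11) 827.586ms=8/5b +103.448ms=1/5b
12) 931.034ms=9/5b +103.448ms=1/5b
13) 1034.483ms=2b +206.897ms=2/5b
14) 1241.379ms=12/5b +206.897ms=2/5b
15) 1448.276ms=14/5b +206.897ms=2/5b
16) 1655.172ms=16/5b +206.897ms=2/5b
17) 1862.069ms=18/5b +206.897ms=2/5b
18) 2068.966ms=4b +344.828ms=2/3b
19) 2413.793ms=14/3b +344.828ms=2/3b
20) 2758.621ms=16/3b +344.828ms=2/3b
21) 3103.448ms=6b +258.621ms=1/2b
22) 3362.069ms=13/2b +258.621ms=1/2b
23) 3620.69ms=7b +172.414ms=1/3b
24) 3793.103ms=22/3b +172.414ms=1/3b
25) 3965.517ms=23/3b +172.414ms=1/3b
Σ=8b of 8 (116bpm 2/4) — PASS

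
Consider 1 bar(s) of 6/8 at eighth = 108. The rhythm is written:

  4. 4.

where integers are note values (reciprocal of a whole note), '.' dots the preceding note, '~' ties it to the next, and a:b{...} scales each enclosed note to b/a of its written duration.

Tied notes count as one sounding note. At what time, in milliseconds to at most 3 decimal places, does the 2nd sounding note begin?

1. 0.0ms @ 0 + 1666.667ms (3)
2. 1666.667ms @ 3 + 1666.667ms (3)

note 2 onset = 3b = 1666.667ms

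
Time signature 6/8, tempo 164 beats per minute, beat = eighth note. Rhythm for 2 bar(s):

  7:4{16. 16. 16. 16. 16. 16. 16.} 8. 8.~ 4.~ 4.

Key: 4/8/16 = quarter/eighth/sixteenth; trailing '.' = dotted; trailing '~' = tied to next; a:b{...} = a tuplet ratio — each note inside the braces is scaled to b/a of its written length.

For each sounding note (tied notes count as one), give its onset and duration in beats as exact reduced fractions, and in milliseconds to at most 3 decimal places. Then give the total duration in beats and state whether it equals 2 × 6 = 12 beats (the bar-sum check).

1) 0.0ms=0b +156.794ms=3/7b
2) 156.794ms=3/7b +156.794ms=3/7b
3) 313.589ms=6/7b +156.794ms=3/7b
4) 470.383ms=9/7b +156.794ms=3/7b
5) 627.178ms=12/7b +156.794ms=3/7b
6) 783.972ms=15/7b +156.794ms=3/7b
7) 940.767ms=18/7b +156.794ms=3/7b
8) 1097.561ms=3b +548.78ms=3/2b
9) 1646.341ms=9/2b +2743.902ms=15/2b
Σ=12b of 12 (164bpm 6/8) — PASS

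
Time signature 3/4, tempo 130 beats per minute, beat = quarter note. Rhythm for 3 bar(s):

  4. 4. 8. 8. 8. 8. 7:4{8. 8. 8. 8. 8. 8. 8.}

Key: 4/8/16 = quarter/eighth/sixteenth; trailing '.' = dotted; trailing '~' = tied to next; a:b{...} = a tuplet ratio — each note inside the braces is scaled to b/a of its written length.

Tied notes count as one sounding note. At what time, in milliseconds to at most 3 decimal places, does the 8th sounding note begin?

1. 0.0ms @ 0 + 692.308ms (3/2)
2. 692.308ms @ 3/2 + 692.308ms (3/2)
3. 1384.615ms @ 3 + 346.154ms (3/4)
4. 1730.769ms @ 15/4 + 346.154ms (3/4)
5. 2076.923ms @ 9/2 + 346.154ms (3/4)
6. 2423.077ms @ 21/4 + 346.154ms (3/4)
7. 2769.231ms @ 6 + 197.802ms (3/7)
8. 2967.033ms @ 45/7 + 197.802ms (3/7)
9. 3164.835ms @ 48/7 + 197.802ms (3/7)
10. 3362.637ms @ 51/7 + 197.802ms (3/7)
11. 3560.44ms @ 54/7 + 197.802ms (3/7)
12. 3758.242ms @ 57/7 + 197.802ms (3/7)
13. 3956.044ms @ 60/7 + 197.802ms (3/7)

note 8 onset = 45/7b = 2967.033ms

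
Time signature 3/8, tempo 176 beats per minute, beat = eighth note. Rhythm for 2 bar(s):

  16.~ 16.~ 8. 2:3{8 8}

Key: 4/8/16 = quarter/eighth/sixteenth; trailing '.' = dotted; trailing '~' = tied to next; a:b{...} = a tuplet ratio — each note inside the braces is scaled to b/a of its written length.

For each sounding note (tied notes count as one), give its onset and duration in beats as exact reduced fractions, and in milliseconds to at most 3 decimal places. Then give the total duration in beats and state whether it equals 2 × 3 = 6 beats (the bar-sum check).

1) 0.0ms=0b +1022.727ms=3b
2) 1022.727ms=3b +511.364ms=3/2b
3) 1534.091ms=9/2b +511.364ms=3/2b
Σ=6b of 6 (176bpm 3/8) — PASS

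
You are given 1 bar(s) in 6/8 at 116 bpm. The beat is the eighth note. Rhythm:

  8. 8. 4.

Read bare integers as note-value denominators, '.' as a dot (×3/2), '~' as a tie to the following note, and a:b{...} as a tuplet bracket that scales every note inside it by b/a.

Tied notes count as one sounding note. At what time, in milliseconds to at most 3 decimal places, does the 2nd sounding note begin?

note 2 onset = 3/2b = 775.862ms

1. 0.0ms @ 0 + 775.862ms (3/2)
2. 775.862ms @ 3/2 + 775.862ms (3/2)
3. 1551.724ms @ 3 + 1551.724ms (3)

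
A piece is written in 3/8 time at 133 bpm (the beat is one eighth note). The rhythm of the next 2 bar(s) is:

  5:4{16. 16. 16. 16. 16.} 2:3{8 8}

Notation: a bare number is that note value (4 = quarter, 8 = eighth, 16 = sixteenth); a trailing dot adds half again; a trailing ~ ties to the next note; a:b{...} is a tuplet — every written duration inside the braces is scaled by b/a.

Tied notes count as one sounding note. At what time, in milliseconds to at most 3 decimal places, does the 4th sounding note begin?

1. 0.0ms @ 0 + 270.677ms (3/5)
2. 270.677ms @ 3/5 + 270.677ms (3/5)
3. 541.353ms @ 6/5 + 270.677ms (3/5)
4. 812.03ms @ 9/5 + 270.677ms (3/5)
5. 1082.707ms @ 12/5 + 270.677ms (3/5)
6. 1353.383ms @ 3 + 676.692ms (3/2)
7. 2030.075ms @ 9/2 + 676.692ms (3/2)

note 4 onset = 9/5b = 812.03ms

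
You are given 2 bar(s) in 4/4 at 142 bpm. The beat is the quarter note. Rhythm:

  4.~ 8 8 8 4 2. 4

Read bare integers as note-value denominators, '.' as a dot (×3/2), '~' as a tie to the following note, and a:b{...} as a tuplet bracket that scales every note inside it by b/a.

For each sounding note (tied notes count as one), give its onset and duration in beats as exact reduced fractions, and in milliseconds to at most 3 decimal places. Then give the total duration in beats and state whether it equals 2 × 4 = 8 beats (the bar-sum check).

1) 0.0ms=0b +845.07ms=2b
2) 845.07ms=2b +211.268ms=1/2b
3) 1056.338ms=5/2b +211.268ms=1/2b
4) 1267.606ms=3b +422.535ms=1b
5) 1690.141ms=4b +1267.606ms=3b
6) 2957.746ms=7b +422.535ms=1b
Σ=8b of 8 (142bpm 4/4) — PASS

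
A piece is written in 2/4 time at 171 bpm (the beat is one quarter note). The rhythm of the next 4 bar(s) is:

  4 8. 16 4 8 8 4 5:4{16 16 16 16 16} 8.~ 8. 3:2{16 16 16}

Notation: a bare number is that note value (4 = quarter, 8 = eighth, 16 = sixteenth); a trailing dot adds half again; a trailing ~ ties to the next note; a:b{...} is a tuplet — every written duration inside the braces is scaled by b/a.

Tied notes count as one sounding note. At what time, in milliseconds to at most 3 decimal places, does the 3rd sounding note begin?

note 3 onset = 7/4b = 614.035ms

1. 0.0ms @ 0 + 350.877ms (1)
2. 350.877ms @ 1 + 263.158ms (3/4)
3. 614.035ms @ 7/4 + 87.719ms (1/4)
4. 701.754ms @ 2 + 350.877ms (1)
5. 1052.632ms @ 3 + 175.439ms (1/2)
6. 1228.07ms @ 7/2 + 175.439ms (1/2)
7. 1403.509ms @ 4 + 350.877ms (1)
8. 1754.386ms @ 5 + 70.175ms (1/5)
9. 1824.561ms @ 26/5 + 70.175ms (1/5)
10. 1894.737ms @ 27/5 + 70.175ms (1/5)
11. 1964.912ms @ 28/5 + 70.175ms (1/5)
12. 2035.088ms @ 29/5 + 70.175ms (1/5)
13. 2105.263ms @ 6 + 526.316ms (3/2)
14. 2631.579ms @ 15/2 + 58.48ms (1/6)
15. 2690.058ms @ 23/3 + 58.48ms (1/6)
16. 2748.538ms @ 47/6 + 58.48ms (1/6)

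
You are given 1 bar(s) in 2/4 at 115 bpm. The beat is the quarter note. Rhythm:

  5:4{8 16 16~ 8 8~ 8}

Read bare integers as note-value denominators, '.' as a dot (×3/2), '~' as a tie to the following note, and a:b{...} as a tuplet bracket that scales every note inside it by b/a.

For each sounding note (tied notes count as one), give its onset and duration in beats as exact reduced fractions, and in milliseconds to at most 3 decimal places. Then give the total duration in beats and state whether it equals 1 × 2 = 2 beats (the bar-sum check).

1) 0.0ms=0b +208.696ms=2/5b
2) 208.696ms=2/5b +104.348ms=1/5b
3) 313.043ms=3/5b +313.043ms=3/5b
4) 626.087ms=6/5b +417.391ms=4/5b
Σ=2b of 2 (115bpm 2/4) — PASS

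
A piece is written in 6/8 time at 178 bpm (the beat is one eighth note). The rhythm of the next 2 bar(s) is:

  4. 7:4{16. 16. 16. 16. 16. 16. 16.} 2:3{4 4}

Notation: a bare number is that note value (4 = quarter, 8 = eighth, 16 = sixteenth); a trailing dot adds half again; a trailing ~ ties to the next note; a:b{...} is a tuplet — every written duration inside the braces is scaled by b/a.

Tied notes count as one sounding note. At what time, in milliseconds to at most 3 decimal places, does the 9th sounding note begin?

1. 0.0ms @ 0 + 1011.236ms (3)
2. 1011.236ms @ 3 + 144.462ms (3/7)
3. 1155.698ms @ 24/7 + 144.462ms (3/7)
4. 1300.161ms @ 27/7 + 144.462ms (3/7)
5. 1444.623ms @ 30/7 + 144.462ms (3/7)
6. 1589.085ms @ 33/7 + 144.462ms (3/7)
7. 1733.547ms @ 36/7 + 144.462ms (3/7)
8. 1878.01ms @ 39/7 + 144.462ms (3/7)
9. 2022.472ms @ 6 + 1011.236ms (3)
10. 3033.708ms @ 9 + 1011.236ms (3)

note 9 onset = 6b = 2022.472ms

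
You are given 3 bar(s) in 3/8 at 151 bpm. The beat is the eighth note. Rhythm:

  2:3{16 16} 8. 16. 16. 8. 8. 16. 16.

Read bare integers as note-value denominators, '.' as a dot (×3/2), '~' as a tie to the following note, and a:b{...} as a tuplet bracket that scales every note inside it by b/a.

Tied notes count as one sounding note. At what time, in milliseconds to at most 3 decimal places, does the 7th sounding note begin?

note 7 onset = 6b = 2384.106ms

1. 0.0ms @ 0 + 298.013ms (3/4)
2. 298.013ms @ 3/4 + 298.013ms (3/4)
3. 596.026ms @ 3/2 + 596.026ms (3/2)
4. 1192.053ms @ 3 + 298.013ms (3/4)
5. 1490.066ms @ 15/4 + 298.013ms (3/4)
6. 1788.079ms @ 9/2 + 596.026ms (3/2)
7. 2384.106ms @ 6 + 596.026ms (3/2)
8. 2980.132ms @ 15/2 + 298.013ms (3/4)
9. 3278.146ms @ 33/4 + 298.013ms (3/4)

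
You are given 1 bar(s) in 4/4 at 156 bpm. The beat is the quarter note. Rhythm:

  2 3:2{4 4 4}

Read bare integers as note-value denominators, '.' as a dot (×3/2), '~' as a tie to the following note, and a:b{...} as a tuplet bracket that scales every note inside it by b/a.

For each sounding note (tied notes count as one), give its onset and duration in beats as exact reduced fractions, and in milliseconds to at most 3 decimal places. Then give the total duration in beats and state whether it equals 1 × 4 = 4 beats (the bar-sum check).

1) 0.0ms=0b +769.231ms=2b
2) 769.231ms=2b +256.41ms=2/3b
3) 1025.641ms=8/3b +256.41ms=2/3b
4) 1282.051ms=10/3b +256.41ms=2/3b
Σ=4b of 4 (156bpm 4/4) — PASS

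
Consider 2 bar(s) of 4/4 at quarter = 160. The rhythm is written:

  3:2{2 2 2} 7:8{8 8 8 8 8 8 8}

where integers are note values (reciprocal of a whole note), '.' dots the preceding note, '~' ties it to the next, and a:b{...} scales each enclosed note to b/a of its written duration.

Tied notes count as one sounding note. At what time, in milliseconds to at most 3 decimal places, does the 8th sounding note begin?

note 8 onset = 44/7b = 2357.143ms

1. 0.0ms @ 0 + 500.0ms (4/3)
2. 500.0ms @ 4/3 + 500.0ms (4/3)
3. 1000.0ms @ 8/3 + 500.0ms (4/3)
4. 1500.0ms @ 4 + 214.286ms (4/7)
5. 1714.286ms @ 32/7 + 214.286ms (4/7)
6. 1928.571ms @ 36/7 + 214.286ms (4/7)
7. 2142.857ms @ 40/7 + 214.286ms (4/7)
8. 2357.143ms @ 44/7 + 214.286ms (4/7)
9. 2571.429ms @ 48/7 + 214.286ms (4/7)
10. 2785.714ms @ 52/7 + 214.286ms (4/7)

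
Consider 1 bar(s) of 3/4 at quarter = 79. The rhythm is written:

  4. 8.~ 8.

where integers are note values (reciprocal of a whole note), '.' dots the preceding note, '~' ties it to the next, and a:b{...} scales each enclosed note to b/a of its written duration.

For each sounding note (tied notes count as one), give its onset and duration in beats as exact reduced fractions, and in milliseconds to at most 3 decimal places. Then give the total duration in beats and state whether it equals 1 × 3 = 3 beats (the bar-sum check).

1) 0.0ms=0b +1139.241ms=3/2b
2) 1139.241ms=3/2b +1139.241ms=3/2b
Σ=3b of 3 (79bpm 3/4) — PASS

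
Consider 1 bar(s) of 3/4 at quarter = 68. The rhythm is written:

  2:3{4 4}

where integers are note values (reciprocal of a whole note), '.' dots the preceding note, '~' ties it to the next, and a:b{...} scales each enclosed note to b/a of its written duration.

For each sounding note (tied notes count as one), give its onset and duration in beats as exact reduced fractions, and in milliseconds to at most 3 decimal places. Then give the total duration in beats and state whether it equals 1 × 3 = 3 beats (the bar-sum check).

1) 0.0ms=0b +1323.529ms=3/2b
2) 1323.529ms=3/2b +1323.529ms=3/2b
Σ=3b of 3 (68bpm 3/4) — PASS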